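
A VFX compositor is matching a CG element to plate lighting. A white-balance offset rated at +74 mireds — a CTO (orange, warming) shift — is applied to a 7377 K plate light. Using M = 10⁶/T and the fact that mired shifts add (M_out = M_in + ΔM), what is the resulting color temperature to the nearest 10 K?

M_in = 10⁶/7377 = 135.56 mireds.
M_out = 135.56 + (+74) = 209.56 mireds.
T_out = 10⁶/209.56 = 4772.0 K → 4770 K.

4770 K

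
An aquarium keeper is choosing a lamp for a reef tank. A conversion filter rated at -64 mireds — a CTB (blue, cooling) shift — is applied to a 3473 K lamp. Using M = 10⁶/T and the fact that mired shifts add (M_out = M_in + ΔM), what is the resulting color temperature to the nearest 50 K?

M_in = 10⁶/3473 = 287.94 mireds.
M_out = 287.94 + (-64) = 223.94 mireds.
T_out = 10⁶/223.94 = 4465.6 K → 4450 K.

4450 K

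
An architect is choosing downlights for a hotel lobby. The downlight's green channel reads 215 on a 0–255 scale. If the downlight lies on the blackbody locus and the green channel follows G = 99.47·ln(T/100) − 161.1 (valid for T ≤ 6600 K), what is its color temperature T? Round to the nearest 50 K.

4400 K

ln t = (215 + 161.1) / 99.47 = 3.7810.
t = e^3.7810 = 43.862.
T = 100·t = 4386 K → 4400 K to the nearest 50 K.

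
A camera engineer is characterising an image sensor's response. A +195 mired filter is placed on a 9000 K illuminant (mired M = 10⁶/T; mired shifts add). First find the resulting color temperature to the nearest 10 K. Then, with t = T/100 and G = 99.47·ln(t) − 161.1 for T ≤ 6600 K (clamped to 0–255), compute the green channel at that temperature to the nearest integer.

186

M_in = 10⁶/9000 = 111.11; M_out = 111.11 + (+195) = 306.11.
T_out = 10⁶/306.11 = 3266.8 K → 3270 K; t = 32.7.
G = 99.47·ln 32.7 − 161.1 = 99.47·3.4874 − 161.1 = 185.789.
Rounded: 186.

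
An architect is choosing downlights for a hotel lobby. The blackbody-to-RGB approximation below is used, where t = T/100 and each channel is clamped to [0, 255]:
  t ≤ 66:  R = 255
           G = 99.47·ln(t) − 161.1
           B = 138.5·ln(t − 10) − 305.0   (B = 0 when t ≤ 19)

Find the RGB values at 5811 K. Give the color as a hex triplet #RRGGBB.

t = 5811/100 = 58.11; the t ≤ 66 branch applies.
R = 255 by definition for t ≤ 66.
G = 99.47·ln 58.11 − 161.1 = 99.47·4.0623 − 161.1 = 242.981.
B = 138.5·ln(58.11 − 10) − 305.0 = 138.5·ln 48.11 − 305.0 = 138.5·3.8735 − 305.0 = 231.478.
Rounded: (255, 243, 231).
In hex: #FFF3E7.

#FFF3E7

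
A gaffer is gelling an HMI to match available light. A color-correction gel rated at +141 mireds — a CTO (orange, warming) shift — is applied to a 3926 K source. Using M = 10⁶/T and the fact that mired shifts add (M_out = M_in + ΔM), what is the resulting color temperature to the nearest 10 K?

2530 K

M_in = 10⁶/3926 = 254.71 mireds.
M_out = 254.71 + (+141) = 395.71 mireds.
T_out = 10⁶/395.71 = 2527.1 K → 2530 K.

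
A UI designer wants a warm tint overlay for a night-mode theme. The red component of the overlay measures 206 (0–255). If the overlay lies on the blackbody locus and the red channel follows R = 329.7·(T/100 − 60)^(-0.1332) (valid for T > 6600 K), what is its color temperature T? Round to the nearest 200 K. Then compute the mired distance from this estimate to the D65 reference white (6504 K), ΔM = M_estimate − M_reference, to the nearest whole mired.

-47 mireds

(t − 60)^(-0.1332) = 206/329.7 = 0.62481.
t − 60 = 0.62481^(1/-0.1332) = 0.62481^(-7.508) = 34.152, so t = 94.152.
T = 100·t = 9415 K → 9400 K to the nearest 200 K.
M_estimate = 10⁶/9400 = 106.38; M_reference = 10⁶/6504 = 153.75.
ΔM = 106.38 − 153.75 = -47.37 → -47 mireds.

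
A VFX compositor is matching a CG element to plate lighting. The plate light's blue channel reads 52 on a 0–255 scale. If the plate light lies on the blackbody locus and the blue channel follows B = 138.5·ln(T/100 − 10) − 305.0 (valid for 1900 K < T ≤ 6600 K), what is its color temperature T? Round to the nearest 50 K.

2300 K

ln(t − 10) = (52 + 305.0) / 138.5 = 2.5776.
t − 10 = e^2.5776 = 13.166, so t = 23.166.
T = 100·t = 2317 K → 2300 K to the nearest 50 K.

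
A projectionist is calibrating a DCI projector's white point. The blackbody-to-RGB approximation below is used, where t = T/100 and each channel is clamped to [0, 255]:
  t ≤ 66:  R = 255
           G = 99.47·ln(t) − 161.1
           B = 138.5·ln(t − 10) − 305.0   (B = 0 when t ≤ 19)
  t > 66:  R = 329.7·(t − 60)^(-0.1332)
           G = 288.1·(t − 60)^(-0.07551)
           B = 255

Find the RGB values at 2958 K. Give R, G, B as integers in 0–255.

t = 2958/100 = 29.58; the t ≤ 66 branch applies.
R = 255 by definition for t ≤ 66.
G = 99.47·ln 29.58 − 161.1 = 99.47·3.3871 − 161.1 = 175.815.
B = 138.5·ln(29.58 − 10) − 305.0 = 138.5·ln 19.58 − 305.0 = 138.5·2.9745 − 305.0 = 106.969.
Rounded: (255, 176, 107).

R=255, G=176, B=107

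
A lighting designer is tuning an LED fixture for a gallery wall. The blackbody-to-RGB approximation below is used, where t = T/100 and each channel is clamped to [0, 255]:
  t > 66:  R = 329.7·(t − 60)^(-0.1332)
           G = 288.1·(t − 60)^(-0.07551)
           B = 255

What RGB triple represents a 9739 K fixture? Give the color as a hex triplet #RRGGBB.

#CCDBFF

t = 9739/100 = 97.39; the t > 66 branch applies.
R = 329.7·(97.39 − 60)^(-0.1332) = 329.7·37.39^(-0.1332) = 329.7·0.61732 = 203.530.
G = 288.1·(97.39 − 60)^(-0.07551) = 288.1·37.39^(-0.07551) = 288.1·0.76075 = 219.172.
B = 255 by definition for t > 66.
Rounded: (204, 219, 255).
In hex: #CCDBFF.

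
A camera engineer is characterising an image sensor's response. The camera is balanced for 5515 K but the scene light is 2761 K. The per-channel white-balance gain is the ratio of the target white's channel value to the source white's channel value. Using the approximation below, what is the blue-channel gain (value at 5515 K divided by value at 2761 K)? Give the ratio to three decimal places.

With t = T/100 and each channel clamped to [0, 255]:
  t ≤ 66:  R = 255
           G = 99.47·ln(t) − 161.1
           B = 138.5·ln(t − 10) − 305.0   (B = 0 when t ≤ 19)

At 2761 K (t = 27.61):
  B = 138.5·ln(27.61 − 10) − 305.0 = 138.5·ln 17.61 − 305.0 = 138.5·2.8685 − 305.0 = 92.283.
At 5515 K (t = 55.15):
  B = 138.5·ln(55.15 − 10) − 305.0 = 138.5·ln 45.15 − 305.0 = 138.5·3.8100 − 305.0 = 222.684.
Gain = 222.684 / 92.283 = 2.4131 → 2.413.

2.413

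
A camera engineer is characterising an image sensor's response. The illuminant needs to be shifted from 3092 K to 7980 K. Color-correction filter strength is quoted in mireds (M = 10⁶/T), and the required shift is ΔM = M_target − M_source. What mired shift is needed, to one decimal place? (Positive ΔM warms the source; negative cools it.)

M_source = 10⁶/3092 = 323.415; M_target = 10⁶/7980 = 125.313.
ΔM = 125.313 − 323.415 = -198.102 → -198.1 mireds, a cooling shift.

-198.1 mireds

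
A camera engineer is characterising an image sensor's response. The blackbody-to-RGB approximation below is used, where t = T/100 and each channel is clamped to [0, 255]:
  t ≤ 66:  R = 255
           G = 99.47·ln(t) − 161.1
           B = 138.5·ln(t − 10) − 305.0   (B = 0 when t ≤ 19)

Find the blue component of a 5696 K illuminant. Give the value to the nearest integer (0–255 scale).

t = 5696/100 = 56.96; the t ≤ 66 branch applies.
B = 138.5·ln(56.96 − 10) − 305.0 = 138.5·ln 46.96 − 305.0 = 138.5·3.8493 − 305.0 = 228.128.
Rounded: 228.

228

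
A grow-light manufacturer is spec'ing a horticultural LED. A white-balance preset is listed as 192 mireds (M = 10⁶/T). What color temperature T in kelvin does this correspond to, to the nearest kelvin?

5208 K

T = 10⁶ / 192 = 5208.33 K → 5208 K.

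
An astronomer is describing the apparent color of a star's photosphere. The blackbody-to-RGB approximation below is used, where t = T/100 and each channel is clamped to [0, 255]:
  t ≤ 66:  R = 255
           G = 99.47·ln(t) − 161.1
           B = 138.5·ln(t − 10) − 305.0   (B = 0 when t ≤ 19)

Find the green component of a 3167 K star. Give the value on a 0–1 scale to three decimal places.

t = 3167/100 = 31.67; the t ≤ 66 branch applies.
G = 99.47·ln 31.67 − 161.1 = 99.47·3.4554 − 161.1 = 182.606.
On a 0–1 scale: 182.606/255 = 0.7161 → 0.716.

0.716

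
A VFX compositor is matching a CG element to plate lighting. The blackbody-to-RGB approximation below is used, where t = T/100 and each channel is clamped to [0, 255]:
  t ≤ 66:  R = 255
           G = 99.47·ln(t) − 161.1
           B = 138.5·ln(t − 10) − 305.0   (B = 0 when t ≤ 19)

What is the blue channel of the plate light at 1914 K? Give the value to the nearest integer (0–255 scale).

t = 1914/100 = 19.14; the t ≤ 66 branch applies.
B = 138.5·ln(19.14 − 10) − 305.0 = 138.5·ln 9.14 − 305.0 = 138.5·2.2127 − 305.0 = 1.453.
Rounded: 1.

1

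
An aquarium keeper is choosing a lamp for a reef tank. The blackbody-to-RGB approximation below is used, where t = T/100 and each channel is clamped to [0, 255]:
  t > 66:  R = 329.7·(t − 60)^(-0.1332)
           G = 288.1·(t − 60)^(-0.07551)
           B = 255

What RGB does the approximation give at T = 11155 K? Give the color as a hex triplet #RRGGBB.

t = 11155/100 = 111.55; the t > 66 branch applies.
R = 329.7·(111.55 − 60)^(-0.1332) = 329.7·51.55^(-0.1332) = 329.7·0.59147 = 195.007.
G = 288.1·(111.55 − 60)^(-0.07551) = 288.1·51.55^(-0.07551) = 288.1·0.74252 = 213.921.
B = 255 by definition for t > 66.
Rounded: (195, 214, 255).
In hex: #C3D6FF.

#C3D6FF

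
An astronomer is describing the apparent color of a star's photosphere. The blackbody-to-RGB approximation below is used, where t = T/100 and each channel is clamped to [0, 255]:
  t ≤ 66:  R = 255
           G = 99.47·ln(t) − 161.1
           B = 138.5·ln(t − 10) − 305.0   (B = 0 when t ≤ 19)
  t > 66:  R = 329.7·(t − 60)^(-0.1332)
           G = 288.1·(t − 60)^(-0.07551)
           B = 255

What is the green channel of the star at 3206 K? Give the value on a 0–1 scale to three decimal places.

0.721

t = 3206/100 = 32.06; the t ≤ 66 branch applies.
G = 99.47·ln 32.06 − 161.1 = 99.47·3.4676 − 161.1 = 183.823.
On a 0–1 scale: 183.823/255 = 0.7209 → 0.721.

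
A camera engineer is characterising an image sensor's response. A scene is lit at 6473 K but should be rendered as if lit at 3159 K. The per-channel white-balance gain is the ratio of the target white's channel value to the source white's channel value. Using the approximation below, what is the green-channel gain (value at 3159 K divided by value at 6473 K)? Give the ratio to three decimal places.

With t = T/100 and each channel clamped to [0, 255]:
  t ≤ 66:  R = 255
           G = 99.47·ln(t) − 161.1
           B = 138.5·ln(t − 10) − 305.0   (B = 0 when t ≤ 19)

0.719

At 6473 K (t = 64.73):
  G = 99.47·ln 64.73 − 161.1 = 99.47·4.1702 − 161.1 = 253.712.
At 3159 K (t = 31.59):
  G = 99.47·ln 31.59 − 161.1 = 99.47·3.4528 − 161.1 = 182.354.
Gain = 182.354 / 253.712 = 0.7187 → 0.719.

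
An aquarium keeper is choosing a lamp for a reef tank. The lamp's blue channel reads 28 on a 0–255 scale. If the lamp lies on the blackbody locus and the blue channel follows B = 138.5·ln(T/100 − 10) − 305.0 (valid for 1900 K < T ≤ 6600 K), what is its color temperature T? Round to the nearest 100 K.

2100 K

ln(t − 10) = (28 + 305.0) / 138.5 = 2.4043.
t − 10 = e^2.4043 = 11.071, so t = 21.071.
T = 100·t = 2107 K → 2100 K to the nearest 100 K.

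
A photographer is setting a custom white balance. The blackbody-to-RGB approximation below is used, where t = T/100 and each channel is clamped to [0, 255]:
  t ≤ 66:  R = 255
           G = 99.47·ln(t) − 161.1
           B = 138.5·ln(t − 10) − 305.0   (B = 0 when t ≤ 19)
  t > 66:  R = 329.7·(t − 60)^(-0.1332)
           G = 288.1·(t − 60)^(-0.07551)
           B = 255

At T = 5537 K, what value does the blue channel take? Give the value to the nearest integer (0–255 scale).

223

t = 5537/100 = 55.37; the t ≤ 66 branch applies.
B = 138.5·ln(55.37 − 10) − 305.0 = 138.5·ln 45.37 − 305.0 = 138.5·3.8149 − 305.0 = 223.357.
Rounded: 223.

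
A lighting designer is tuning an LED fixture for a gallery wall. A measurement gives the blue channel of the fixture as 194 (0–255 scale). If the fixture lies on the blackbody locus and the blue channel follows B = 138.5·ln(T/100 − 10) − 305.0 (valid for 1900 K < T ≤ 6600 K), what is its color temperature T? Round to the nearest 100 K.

4700 K

ln(t − 10) = (194 + 305.0) / 138.5 = 3.6029.
t − 10 = e^3.6029 = 36.704, so t = 46.704.
T = 100·t = 4670 K → 4700 K to the nearest 100 K.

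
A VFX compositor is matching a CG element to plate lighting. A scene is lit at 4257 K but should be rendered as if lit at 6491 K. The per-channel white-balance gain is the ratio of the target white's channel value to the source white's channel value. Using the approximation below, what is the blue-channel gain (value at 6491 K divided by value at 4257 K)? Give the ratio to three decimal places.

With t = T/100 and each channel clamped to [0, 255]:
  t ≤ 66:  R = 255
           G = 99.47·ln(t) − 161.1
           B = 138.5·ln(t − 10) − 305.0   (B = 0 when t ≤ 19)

At 4257 K (t = 42.57):
  B = 138.5·ln(42.57 − 10) − 305.0 = 138.5·ln 32.57 − 305.0 = 138.5·3.4834 − 305.0 = 177.450.
At 6491 K (t = 64.91):
  B = 138.5·ln(64.91 − 10) − 305.0 = 138.5·ln 54.91 − 305.0 = 138.5·4.0057 − 305.0 = 249.789.
Gain = 249.789 / 177.450 = 1.4077 → 1.408.

1.408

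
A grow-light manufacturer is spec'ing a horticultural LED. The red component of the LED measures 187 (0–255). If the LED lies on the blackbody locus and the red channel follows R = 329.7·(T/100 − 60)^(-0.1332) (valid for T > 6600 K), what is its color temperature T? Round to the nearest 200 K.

(t − 60)^(-0.1332) = 187/329.7 = 0.56718.
t − 60 = 0.56718^(1/-0.1332) = 0.56718^(-7.508) = 70.620, so t = 130.620.
T = 100·t = 13062 K → 13000 K to the nearest 200 K.

13000 K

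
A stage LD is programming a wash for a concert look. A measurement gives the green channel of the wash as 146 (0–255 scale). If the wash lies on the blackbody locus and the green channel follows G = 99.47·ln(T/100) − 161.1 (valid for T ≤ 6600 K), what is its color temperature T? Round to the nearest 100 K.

ln t = (146 + 161.1) / 99.47 = 3.0874.
t = e^3.0874 = 21.919.
T = 100·t = 2192 K → 2200 K to the nearest 100 K.

2200 K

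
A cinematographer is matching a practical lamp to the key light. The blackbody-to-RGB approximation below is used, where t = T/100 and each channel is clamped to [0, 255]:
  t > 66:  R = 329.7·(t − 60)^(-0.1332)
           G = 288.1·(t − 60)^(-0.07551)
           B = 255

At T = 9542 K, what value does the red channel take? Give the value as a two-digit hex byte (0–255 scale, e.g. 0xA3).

0xCD

t = 9542/100 = 95.42; the t > 66 branch applies.
R = 329.7·(95.42 − 60)^(-0.1332) = 329.7·35.42^(-0.1332) = 329.7·0.62178 = 205.002.
Rounded: 205; in hex, 0xCD.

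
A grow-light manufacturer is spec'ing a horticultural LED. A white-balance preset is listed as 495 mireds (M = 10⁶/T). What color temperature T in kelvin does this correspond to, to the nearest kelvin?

T = 10⁶ / 495 = 2020.20 K → 2020 K.

2020 K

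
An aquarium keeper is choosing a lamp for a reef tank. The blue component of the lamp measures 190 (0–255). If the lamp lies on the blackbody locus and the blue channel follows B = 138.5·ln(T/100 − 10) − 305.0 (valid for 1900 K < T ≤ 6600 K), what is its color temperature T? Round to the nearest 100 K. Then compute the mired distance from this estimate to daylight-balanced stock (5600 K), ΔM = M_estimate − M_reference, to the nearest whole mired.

+39 mireds

ln(t − 10) = (190 + 305.0) / 138.5 = 3.5740.
t − 10 = e^3.5740 = 35.659, so t = 45.659.
T = 100·t = 4566 K → 4600 K to the nearest 100 K.
M_estimate = 10⁶/4600 = 217.39; M_reference = 10⁶/5600 = 178.57.
ΔM = 217.39 − 178.57 = 38.82 → +39 mireds.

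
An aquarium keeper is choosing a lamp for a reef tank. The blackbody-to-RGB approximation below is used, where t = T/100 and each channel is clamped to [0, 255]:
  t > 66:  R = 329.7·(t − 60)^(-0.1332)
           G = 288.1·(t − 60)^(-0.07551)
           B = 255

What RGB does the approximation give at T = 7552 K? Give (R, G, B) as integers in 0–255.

(229, 234, 255)

t = 7552/100 = 75.52; the t > 66 branch applies.
R = 329.7·(75.52 − 60)^(-0.1332) = 329.7·15.52^(-0.1332) = 329.7·0.69402 = 228.819.
G = 288.1·(75.52 − 60)^(-0.07551) = 288.1·15.52^(-0.07551) = 288.1·0.81297 = 234.217.
B = 255 by definition for t > 66.
Rounded: (229, 234, 255).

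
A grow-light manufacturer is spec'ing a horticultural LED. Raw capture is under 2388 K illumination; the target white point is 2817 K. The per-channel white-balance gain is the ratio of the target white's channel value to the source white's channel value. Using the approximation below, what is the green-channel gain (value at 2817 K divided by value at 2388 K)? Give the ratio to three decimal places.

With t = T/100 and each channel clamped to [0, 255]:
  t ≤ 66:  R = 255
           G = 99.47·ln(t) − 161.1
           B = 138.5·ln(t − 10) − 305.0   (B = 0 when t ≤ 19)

1.106

At 2388 K (t = 23.88):
  G = 99.47·ln 23.88 − 161.1 = 99.47·3.1730 − 161.1 = 154.522.
At 2817 K (t = 28.17):
  G = 99.47·ln 28.17 − 161.1 = 99.47·3.3383 − 161.1 = 170.956.
Gain = 170.956 / 154.522 = 1.1064 → 1.106.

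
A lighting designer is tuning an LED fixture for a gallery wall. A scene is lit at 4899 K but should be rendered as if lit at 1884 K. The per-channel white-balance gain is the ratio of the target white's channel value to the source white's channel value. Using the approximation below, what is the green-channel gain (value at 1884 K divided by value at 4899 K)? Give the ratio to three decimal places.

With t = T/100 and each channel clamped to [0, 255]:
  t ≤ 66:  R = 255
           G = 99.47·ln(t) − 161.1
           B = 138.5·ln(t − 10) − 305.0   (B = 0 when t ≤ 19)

At 4899 K (t = 48.99):
  G = 99.47·ln 48.99 − 161.1 = 99.47·3.8916 − 161.1 = 225.999.
At 1884 K (t = 18.84):
  G = 99.47·ln 18.84 − 161.1 = 99.47·2.9360 − 161.1 = 130.942.
Gain = 130.942 / 225.999 = 0.5794 → 0.579.

0.579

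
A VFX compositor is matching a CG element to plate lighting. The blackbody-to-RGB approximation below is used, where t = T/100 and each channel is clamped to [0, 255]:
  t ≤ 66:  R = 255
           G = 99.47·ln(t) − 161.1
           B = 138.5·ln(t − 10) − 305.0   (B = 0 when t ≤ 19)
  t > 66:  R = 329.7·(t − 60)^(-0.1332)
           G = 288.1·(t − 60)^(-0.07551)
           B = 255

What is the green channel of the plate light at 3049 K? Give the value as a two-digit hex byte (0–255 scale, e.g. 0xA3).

t = 3049/100 = 30.49; the t ≤ 66 branch applies.
G = 99.47·ln 30.49 − 161.1 = 99.47·3.4174 − 161.1 = 178.829.
Rounded: 179; in hex, 0xB3.

0xB3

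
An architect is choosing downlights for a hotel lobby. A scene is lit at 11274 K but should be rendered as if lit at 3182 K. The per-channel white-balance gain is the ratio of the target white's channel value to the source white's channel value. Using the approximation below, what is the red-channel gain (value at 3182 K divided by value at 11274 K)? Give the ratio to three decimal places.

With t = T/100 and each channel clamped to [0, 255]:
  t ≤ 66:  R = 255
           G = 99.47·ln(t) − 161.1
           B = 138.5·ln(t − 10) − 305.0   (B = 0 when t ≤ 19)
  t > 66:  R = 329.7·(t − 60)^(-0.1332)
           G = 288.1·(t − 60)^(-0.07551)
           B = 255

1.312

At 11274 K (t = 112.74):
  R = 329.7·(112.74 − 60)^(-0.1332) = 329.7·52.74^(-0.1332) = 329.7·0.58967 = 194.415.
At 3182 K (t = 31.82):
  R = 255 by definition for t ≤ 66.
Gain = 255.000 / 194.415 = 1.3116 → 1.312.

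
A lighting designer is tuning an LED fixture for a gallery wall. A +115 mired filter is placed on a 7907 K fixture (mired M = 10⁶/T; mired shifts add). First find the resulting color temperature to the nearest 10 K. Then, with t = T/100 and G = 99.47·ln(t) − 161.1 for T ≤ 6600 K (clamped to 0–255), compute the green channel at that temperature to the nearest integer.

M_in = 10⁶/7907 = 126.47; M_out = 126.47 + (+115) = 241.47.
T_out = 10⁶/241.47 = 4141.3 K → 4140 K; t = 41.4.
G = 99.47·ln 41.4 − 161.1 = 99.47·3.7233 − 161.1 = 209.255.
Rounded: 209.

209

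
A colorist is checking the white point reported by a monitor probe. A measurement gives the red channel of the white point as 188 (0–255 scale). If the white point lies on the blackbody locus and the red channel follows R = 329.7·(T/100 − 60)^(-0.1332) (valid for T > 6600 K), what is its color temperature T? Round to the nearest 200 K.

(t − 60)^(-0.1332) = 188/329.7 = 0.57022.
t − 60 = 0.57022^(1/-0.1332) = 0.57022^(-7.508) = 67.848, so t = 127.848.
T = 100·t = 12785 K → 12800 K to the nearest 200 K.

12800 K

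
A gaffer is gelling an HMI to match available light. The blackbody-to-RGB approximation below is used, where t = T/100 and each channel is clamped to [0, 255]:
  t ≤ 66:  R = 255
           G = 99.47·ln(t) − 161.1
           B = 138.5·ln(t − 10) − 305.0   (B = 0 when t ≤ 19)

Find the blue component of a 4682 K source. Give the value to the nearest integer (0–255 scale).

t = 4682/100 = 46.82; the t ≤ 66 branch applies.
B = 138.5·ln(46.82 − 10) − 305.0 = 138.5·ln 36.82 − 305.0 = 138.5·3.6060 − 305.0 = 194.437.
Rounded: 194.

194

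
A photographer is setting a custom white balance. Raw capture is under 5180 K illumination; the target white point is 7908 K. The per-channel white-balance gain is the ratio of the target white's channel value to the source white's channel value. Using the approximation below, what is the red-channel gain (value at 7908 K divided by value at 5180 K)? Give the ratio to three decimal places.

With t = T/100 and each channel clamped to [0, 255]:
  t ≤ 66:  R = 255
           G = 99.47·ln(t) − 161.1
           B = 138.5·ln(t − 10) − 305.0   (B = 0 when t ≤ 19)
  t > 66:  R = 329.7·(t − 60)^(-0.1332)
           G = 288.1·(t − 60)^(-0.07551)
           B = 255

0.873

At 5180 K (t = 51.8):
  R = 255 by definition for t ≤ 66.
At 7908 K (t = 79.08):
  R = 329.7·(79.08 − 60)^(-0.1332) = 329.7·19.08^(-0.1332) = 329.7·0.67519 = 222.611.
Gain = 222.611 / 255.000 = 0.8730 → 0.873.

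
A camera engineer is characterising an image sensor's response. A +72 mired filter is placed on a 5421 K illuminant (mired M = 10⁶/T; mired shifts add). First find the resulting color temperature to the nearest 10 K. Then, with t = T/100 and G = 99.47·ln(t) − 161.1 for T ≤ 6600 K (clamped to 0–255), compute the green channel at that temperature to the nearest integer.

203

M_in = 10⁶/5421 = 184.47; M_out = 184.47 + (+72) = 256.47.
T_out = 10⁶/256.47 = 3899.1 K → 3900 K; t = 39.
G = 99.47·ln 39 − 161.1 = 99.47·3.6636 − 161.1 = 203.314.
Rounded: 203.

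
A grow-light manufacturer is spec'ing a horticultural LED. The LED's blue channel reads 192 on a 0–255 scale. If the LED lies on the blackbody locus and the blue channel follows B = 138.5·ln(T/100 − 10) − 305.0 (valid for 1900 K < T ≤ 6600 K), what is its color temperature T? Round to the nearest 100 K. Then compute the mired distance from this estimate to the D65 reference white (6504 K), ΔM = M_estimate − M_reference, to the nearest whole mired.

+64 mireds

ln(t − 10) = (192 + 305.0) / 138.5 = 3.5884.
t − 10 = e^3.5884 = 36.178, so t = 46.178.
T = 100·t = 4618 K → 4600 K to the nearest 100 K.
M_estimate = 10⁶/4600 = 217.39; M_reference = 10⁶/6504 = 153.75.
ΔM = 217.39 − 153.75 = 63.64 → +64 mireds.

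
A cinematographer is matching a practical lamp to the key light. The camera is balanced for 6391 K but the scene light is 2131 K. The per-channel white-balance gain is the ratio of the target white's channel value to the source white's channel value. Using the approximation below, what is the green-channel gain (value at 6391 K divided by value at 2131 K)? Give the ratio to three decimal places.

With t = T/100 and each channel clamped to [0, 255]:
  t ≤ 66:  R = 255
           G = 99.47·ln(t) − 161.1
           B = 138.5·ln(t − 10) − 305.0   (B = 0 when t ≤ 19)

1.763

At 2131 K (t = 21.31):
  G = 99.47·ln 21.31 − 161.1 = 99.47·3.0592 − 161.1 = 143.196.
At 6391 K (t = 63.91):
  G = 99.47·ln 63.91 − 161.1 = 99.47·4.1575 − 161.1 = 252.444.
Gain = 252.444 / 143.196 = 1.7629 → 1.763.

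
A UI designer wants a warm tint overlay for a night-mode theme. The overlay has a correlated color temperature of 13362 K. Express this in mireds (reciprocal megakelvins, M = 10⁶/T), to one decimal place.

M = 10⁶ / 13362 = 74.839 → 74.8 mireds.

74.8 mireds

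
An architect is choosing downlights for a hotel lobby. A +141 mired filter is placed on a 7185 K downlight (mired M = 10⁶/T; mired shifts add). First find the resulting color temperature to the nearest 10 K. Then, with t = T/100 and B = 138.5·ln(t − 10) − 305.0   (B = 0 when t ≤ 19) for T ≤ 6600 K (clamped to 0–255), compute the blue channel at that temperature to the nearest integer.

145

M_in = 10⁶/7185 = 139.18; M_out = 139.18 + (+141) = 280.18.
T_out = 10⁶/280.18 = 3569.1 K → 3570 K; t = 35.7.
B = 138.5·ln(35.7 − 10) − 305.0 = 138.5·ln 25.7 − 305.0 = 138.5·3.2465 − 305.0 = 144.639.
Rounded: 145.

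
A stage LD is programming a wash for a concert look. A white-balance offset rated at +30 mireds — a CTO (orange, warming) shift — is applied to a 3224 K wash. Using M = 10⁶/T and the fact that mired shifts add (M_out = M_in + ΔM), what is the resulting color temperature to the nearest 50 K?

M_in = 10⁶/3224 = 310.17 mireds.
M_out = 310.17 + (+30) = 340.17 mireds.
T_out = 10⁶/340.17 = 2939.7 K → 2950 K.

2950 K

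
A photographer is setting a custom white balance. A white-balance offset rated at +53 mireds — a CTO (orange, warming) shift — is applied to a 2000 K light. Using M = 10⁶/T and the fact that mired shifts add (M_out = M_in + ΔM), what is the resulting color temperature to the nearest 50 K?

1800 K

M_in = 10⁶/2000 = 500.00 mireds.
M_out = 500.00 + (+53) = 553.00 mireds.
T_out = 10⁶/553.00 = 1808.3 K → 1800 K.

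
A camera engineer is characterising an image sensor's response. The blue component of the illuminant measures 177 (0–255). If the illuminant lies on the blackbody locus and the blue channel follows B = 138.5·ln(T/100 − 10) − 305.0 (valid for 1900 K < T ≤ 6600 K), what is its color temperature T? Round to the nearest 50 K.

4250 K

ln(t − 10) = (177 + 305.0) / 138.5 = 3.4801.
t − 10 = e^3.4801 = 32.464, so t = 42.464.
T = 100·t = 4246 K → 4250 K to the nearest 50 K.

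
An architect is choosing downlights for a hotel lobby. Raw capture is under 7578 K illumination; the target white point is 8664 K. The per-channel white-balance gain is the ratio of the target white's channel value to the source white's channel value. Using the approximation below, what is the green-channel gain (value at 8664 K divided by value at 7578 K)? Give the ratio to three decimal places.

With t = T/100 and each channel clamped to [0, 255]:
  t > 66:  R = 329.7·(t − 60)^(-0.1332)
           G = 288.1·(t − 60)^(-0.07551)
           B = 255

At 7578 K (t = 75.78):
  G = 288.1·(75.78 − 60)^(-0.07551) = 288.1·15.78^(-0.07551) = 288.1·0.81195 = 233.924.
At 8664 K (t = 86.64):
  G = 288.1·(86.64 − 60)^(-0.07551) = 288.1·26.64^(-0.07551) = 288.1·0.78047 = 224.854.
Gain = 224.854 / 233.924 = 0.9612 → 0.961.

0.961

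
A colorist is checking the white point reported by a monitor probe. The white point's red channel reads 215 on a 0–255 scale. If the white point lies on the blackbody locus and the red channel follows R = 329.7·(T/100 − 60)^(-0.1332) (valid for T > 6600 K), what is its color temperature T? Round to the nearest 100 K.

8500 K

(t − 60)^(-0.1332) = 215/329.7 = 0.65211.
t − 60 = 0.65211^(1/-0.1332) = 0.65211^(-7.508) = 24.774, so t = 84.774.
T = 100·t = 8477 K → 8500 K to the nearest 100 K.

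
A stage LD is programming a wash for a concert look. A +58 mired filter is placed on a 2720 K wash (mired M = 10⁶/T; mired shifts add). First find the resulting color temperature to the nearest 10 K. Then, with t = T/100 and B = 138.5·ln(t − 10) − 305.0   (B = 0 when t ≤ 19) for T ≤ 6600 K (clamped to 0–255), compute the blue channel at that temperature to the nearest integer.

55

M_in = 10⁶/2720 = 367.65; M_out = 367.65 + (+58) = 425.65.
T_out = 10⁶/425.65 = 2349.4 K → 2350 K; t = 23.5.
B = 138.5·ln(23.5 − 10) − 305.0 = 138.5·ln 13.5 − 305.0 = 138.5·2.6027 − 305.0 = 55.473.
Rounded: 55.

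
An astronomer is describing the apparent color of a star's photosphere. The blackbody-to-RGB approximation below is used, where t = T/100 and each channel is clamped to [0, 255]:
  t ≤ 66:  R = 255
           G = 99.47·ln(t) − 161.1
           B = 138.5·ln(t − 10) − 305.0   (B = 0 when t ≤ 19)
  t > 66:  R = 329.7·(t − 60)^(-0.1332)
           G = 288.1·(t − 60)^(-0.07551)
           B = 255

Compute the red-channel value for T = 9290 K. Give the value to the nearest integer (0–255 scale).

t = 9290/100 = 92.9; the t > 66 branch applies.
R = 329.7·(92.9 − 60)^(-0.1332) = 329.7·32.9^(-0.1332) = 329.7·0.62793 = 207.028.
Rounded: 207.

207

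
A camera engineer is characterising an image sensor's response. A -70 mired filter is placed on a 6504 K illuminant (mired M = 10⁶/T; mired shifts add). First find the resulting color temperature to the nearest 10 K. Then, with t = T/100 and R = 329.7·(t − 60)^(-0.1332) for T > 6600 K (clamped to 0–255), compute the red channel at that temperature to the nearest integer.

191

M_in = 10⁶/6504 = 153.75; M_out = 153.75 + (-70) = 83.75.
T_out = 10⁶/83.75 = 11940.1 K → 11940 K; t = 119.4.
R = 329.7·(119.4 − 60)^(-0.1332) = 329.7·59.4^(-0.1332) = 329.7·0.58041 = 191.360.
Rounded: 191.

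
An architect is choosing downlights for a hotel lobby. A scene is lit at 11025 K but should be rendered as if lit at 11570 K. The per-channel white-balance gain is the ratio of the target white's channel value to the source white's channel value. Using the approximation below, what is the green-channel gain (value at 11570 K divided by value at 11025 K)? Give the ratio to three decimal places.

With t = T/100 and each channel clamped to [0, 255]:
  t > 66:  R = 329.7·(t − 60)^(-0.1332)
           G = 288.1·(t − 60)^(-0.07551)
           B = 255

At 11025 K (t = 110.25):
  G = 288.1·(110.25 − 60)^(-0.07551) = 288.1·50.25^(-0.07551) = 288.1·0.74396 = 214.334.
At 11570 K (t = 115.7):
  G = 288.1·(115.7 − 60)^(-0.07551) = 288.1·55.7^(-0.07551) = 288.1·0.73819 = 212.674.
Gain = 212.674 / 214.334 = 0.9923 → 0.992.

0.992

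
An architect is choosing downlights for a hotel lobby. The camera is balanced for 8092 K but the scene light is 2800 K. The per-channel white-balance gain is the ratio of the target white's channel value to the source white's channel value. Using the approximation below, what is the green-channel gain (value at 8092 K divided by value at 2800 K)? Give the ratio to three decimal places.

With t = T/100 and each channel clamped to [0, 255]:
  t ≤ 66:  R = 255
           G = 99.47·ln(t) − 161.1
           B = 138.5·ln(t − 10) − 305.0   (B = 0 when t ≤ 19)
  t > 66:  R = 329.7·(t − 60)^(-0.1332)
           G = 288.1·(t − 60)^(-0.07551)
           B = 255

At 2800 K (t = 28):
  G = 99.47·ln 28 − 161.1 = 99.47·3.3322 − 161.1 = 170.354.
At 8092 K (t = 80.92):
  G = 288.1·(80.92 − 60)^(-0.07551) = 288.1·20.92^(-0.07551) = 288.1·0.79485 = 228.996.
Gain = 228.996 / 170.354 = 1.3442 → 1.344.

1.344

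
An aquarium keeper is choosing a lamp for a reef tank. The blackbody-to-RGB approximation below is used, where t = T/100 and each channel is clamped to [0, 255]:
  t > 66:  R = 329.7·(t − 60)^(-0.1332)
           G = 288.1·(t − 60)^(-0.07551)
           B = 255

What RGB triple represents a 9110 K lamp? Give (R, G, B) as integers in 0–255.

t = 9110/100 = 91.1; the t > 66 branch applies.
R = 329.7·(91.1 − 60)^(-0.1332) = 329.7·31.1^(-0.1332) = 329.7·0.63265 = 208.585.
G = 288.1·(91.1 − 60)^(-0.07551) = 288.1·31.1^(-0.07551) = 288.1·0.77140 = 222.241.
B = 255 by definition for t > 66.
Rounded: (209, 222, 255).

(209, 222, 255)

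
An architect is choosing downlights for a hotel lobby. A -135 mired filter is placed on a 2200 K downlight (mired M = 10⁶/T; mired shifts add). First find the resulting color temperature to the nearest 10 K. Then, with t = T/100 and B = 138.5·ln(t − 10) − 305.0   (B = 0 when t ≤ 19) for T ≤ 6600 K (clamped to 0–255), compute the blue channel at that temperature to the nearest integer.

119

M_in = 10⁶/2200 = 454.55; M_out = 454.55 + (-135) = 319.55.
T_out = 10⁶/319.55 = 3129.4 K → 3130 K; t = 31.3.
B = 138.5·ln(31.3 − 10) − 305.0 = 138.5·ln 21.3 − 305.0 = 138.5·3.0587 − 305.0 = 118.631.
Rounded: 119.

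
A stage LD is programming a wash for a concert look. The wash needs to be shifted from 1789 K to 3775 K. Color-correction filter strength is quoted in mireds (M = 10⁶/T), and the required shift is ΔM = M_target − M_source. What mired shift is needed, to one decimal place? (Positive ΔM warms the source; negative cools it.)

M_source = 10⁶/1789 = 558.971; M_target = 10⁶/3775 = 264.901.
ΔM = 264.901 − 558.971 = -294.071 → -294.1 mireds, a cooling shift.

-294.1 mireds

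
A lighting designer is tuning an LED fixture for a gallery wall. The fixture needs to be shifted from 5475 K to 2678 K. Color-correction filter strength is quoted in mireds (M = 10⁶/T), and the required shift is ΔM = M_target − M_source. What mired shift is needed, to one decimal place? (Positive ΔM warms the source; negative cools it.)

M_source = 10⁶/5475 = 182.648; M_target = 10⁶/2678 = 373.413.
ΔM = 373.413 − 182.648 = 190.765 → +190.8 mireds, a warming shift.

+190.8 mireds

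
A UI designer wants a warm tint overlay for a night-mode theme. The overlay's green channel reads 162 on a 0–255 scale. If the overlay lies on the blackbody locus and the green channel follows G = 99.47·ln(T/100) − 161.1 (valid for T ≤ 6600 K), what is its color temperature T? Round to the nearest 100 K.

2600 K

ln t = (162 + 161.1) / 99.47 = 3.2482.
t = e^3.2482 = 25.744.
T = 100·t = 2574 K → 2600 K to the nearest 100 K.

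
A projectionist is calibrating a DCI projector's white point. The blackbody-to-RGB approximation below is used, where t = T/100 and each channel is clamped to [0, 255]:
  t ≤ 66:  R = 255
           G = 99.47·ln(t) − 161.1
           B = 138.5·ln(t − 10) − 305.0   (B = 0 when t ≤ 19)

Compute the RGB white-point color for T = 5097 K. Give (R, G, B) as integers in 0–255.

(255, 230, 209)

t = 5097/100 = 50.97; the t ≤ 66 branch applies.
R = 255 by definition for t ≤ 66.
G = 99.47·ln 50.97 − 161.1 = 99.47·3.9312 − 161.1 = 229.940.
B = 138.5·ln(50.97 − 10) − 305.0 = 138.5·ln 40.97 − 305.0 = 138.5·3.7128 − 305.0 = 209.228.
Rounded: (255, 230, 209).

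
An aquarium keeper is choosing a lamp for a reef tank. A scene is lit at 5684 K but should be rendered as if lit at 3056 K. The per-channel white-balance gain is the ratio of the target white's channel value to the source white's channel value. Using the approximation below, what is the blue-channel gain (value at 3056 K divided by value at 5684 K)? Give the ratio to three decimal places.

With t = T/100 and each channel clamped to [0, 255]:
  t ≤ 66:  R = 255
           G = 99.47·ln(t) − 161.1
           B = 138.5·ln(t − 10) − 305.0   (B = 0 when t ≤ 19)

At 5684 K (t = 56.84):
  B = 138.5·ln(56.84 − 10) − 305.0 = 138.5·ln 46.84 − 305.0 = 138.5·3.8467 − 305.0 = 227.773.
At 3056 K (t = 30.56):
  B = 138.5·ln(30.56 − 10) − 305.0 = 138.5·ln 20.56 − 305.0 = 138.5·3.0233 − 305.0 = 113.734.
Gain = 113.734 / 227.773 = 0.4993 → 0.499.

0.499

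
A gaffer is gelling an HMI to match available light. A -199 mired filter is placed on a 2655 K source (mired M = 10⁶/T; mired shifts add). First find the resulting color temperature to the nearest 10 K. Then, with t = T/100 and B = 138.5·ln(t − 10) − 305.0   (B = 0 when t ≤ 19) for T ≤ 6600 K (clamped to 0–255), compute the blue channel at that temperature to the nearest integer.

M_in = 10⁶/2655 = 376.65; M_out = 376.65 + (-199) = 177.65.
T_out = 10⁶/177.65 = 5629.1 K → 5630 K; t = 56.3.
B = 138.5·ln(56.3 − 10) − 305.0 = 138.5·ln 46.3 − 305.0 = 138.5·3.8351 − 305.0 = 226.167.
Rounded: 226.

226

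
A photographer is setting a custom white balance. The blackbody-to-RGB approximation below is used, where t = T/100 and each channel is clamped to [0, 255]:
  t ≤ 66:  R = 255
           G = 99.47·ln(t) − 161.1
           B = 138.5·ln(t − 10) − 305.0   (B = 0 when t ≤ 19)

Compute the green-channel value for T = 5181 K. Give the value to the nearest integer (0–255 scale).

232

t = 5181/100 = 51.81; the t ≤ 66 branch applies.
G = 99.47·ln 51.81 − 161.1 = 99.47·3.9476 − 161.1 = 231.566.
Rounded: 232.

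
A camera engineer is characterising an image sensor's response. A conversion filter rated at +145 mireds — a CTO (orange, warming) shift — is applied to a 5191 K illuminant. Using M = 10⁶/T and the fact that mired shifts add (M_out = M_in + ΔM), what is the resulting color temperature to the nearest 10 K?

M_in = 10⁶/5191 = 192.64 mireds.
M_out = 192.64 + (+145) = 337.64 mireds.
T_out = 10⁶/337.64 = 2961.7 K → 2960 K.

2960 K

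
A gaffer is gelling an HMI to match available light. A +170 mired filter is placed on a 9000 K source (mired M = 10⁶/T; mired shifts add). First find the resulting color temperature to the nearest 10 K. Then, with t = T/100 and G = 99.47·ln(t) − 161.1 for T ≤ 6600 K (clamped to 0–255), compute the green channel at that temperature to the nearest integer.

M_in = 10⁶/9000 = 111.11; M_out = 111.11 + (+170) = 281.11.
T_out = 10⁶/281.11 = 3557.3 K → 3560 K; t = 35.6.
G = 99.47·ln 35.6 − 161.1 = 99.47·3.5723 − 161.1 = 194.241.
Rounded: 194.

194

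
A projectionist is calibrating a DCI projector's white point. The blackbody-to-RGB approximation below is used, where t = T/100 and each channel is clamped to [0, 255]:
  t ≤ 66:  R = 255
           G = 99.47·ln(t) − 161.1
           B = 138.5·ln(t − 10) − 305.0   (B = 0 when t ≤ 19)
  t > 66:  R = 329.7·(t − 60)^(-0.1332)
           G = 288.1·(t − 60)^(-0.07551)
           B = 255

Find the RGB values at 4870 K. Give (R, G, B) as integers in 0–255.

(255, 225, 201)

t = 4870/100 = 48.7; the t ≤ 66 branch applies.
R = 255 by definition for t ≤ 66.
G = 99.47·ln 48.7 − 161.1 = 99.47·3.8857 − 161.1 = 225.408.
B = 138.5·ln(48.7 − 10) − 305.0 = 138.5·ln 38.7 − 305.0 = 138.5·3.6558 − 305.0 = 201.334.
Rounded: (255, 225, 201).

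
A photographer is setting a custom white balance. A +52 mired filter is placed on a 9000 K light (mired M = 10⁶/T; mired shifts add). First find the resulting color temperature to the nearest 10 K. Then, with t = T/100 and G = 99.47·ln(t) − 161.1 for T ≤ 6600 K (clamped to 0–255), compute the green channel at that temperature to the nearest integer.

248

M_in = 10⁶/9000 = 111.11; M_out = 111.11 + (+52) = 163.11.
T_out = 10⁶/163.11 = 6130.8 K → 6130 K; t = 61.3.
G = 99.47·ln 61.3 − 161.1 = 99.47·4.1158 − 161.1 = 248.297.
Rounded: 248.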